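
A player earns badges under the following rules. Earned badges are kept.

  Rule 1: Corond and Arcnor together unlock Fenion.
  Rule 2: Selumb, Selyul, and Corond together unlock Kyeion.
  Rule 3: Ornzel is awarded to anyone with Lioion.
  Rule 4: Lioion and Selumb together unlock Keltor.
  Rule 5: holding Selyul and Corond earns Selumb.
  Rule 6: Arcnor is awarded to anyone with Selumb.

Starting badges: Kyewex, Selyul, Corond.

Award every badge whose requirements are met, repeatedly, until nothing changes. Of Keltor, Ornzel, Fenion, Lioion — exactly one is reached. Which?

With Selyul and Corond, Selumb is earned (Rule 5).
With Selumb, Arcnor is earned (Rule 6).
With Corond and Arcnor, Fenion is earned (Rule 1).
No rule produces Lioion, and it is not given. Keltor would need Lioion and Selumb (Rule 4), but Lioion is never earned. Ornzel would need Lioion (Rule 3), but Lioion is never earned.

Fenion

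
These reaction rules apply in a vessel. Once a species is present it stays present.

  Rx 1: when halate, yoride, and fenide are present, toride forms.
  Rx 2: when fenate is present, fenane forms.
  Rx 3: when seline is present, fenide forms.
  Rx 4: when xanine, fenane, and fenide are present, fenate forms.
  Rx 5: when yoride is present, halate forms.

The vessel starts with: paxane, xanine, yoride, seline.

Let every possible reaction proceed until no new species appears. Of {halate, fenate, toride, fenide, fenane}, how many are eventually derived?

3

yoride present → halate forms (Rx 5).
seline present → fenide forms (Rx 3).
halate, yoride, and fenide present → toride forms (Rx 1).
halate: reached.
fenate would need xanine, fenane, and fenide (Rx 4), but fenane never forms.
toride: reached.
fenide: reached.
fenane would need fenate (Rx 2), but fenate never forms.
Reached: halate, toride, and fenide — 3 of the 5.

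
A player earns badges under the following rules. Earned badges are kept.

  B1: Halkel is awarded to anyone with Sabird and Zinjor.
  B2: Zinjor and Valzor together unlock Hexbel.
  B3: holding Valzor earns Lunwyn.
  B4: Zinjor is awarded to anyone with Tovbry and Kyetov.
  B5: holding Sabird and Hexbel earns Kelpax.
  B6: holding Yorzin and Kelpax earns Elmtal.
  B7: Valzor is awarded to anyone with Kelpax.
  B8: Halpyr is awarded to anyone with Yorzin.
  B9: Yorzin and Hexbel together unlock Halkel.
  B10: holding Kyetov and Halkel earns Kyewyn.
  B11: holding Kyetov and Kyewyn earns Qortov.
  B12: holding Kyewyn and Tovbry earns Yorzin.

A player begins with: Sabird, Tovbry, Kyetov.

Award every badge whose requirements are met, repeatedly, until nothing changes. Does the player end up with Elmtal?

Elmtal would need Yorzin and Kelpax (B6), but Kelpax is never earned.

No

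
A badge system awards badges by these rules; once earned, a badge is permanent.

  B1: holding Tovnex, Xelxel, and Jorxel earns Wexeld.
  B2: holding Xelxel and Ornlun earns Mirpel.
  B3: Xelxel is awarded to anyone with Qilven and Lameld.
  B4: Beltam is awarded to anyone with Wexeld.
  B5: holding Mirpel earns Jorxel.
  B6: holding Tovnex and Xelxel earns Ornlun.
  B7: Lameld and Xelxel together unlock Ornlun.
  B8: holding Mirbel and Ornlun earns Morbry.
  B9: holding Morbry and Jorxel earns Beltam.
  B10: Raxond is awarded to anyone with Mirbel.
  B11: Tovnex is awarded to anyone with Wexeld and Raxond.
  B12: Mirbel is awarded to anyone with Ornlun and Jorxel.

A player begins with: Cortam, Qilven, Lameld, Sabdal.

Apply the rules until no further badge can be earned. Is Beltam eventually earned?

With Qilven and Lameld, Xelxel is earned (B3).
With Lameld and Xelxel, Ornlun is earned (B7).
With Xelxel and Ornlun, Mirpel is earned (B2).
With Mirpel, Jorxel is earned (B5).
With Ornlun and Jorxel, Mirbel is earned (B12).
With Mirbel and Ornlun, Morbry is earned (B8).
With Morbry and Jorxel, Beltam is earned (B9).

Yes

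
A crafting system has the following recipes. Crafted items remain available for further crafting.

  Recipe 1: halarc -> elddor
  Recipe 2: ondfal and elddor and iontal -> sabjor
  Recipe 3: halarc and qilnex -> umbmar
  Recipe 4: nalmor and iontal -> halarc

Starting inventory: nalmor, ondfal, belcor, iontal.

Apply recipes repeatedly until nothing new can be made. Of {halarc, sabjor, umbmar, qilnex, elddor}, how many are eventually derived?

Using Recipe 4, nalmor and iontal make halarc.
Using Recipe 1, halarc makes elddor.
ondfal and elddor and iontal -> sabjor (Recipe 2).
halarc: reached.
sabjor: reached.
umbmar would need halarc and qilnex (Recipe 3), but qilnex is never obtained.
No rule produces qilnex, and it is not given.
elddor: reached.
Reached: halarc, sabjor, and elddor — 3 of the 5.

3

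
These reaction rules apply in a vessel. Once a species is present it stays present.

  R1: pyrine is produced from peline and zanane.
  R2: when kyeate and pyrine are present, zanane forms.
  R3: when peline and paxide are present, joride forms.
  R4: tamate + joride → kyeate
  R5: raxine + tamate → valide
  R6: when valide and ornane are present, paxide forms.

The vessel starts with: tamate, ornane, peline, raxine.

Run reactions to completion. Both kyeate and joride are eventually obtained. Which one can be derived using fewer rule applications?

joride

joride: raxine and tamate present → valide forms (R5). valide and ornane present → paxide forms (R6). peline and paxide present → joride forms (R3). [3 rule applications]
kyeate: raxine and tamate present → valide forms (R5). valide and ornane present → paxide forms (R6). peline and paxide present → joride forms (R3). tamate and joride present → kyeate forms (R4). [4 rule applications]
joride needs fewer.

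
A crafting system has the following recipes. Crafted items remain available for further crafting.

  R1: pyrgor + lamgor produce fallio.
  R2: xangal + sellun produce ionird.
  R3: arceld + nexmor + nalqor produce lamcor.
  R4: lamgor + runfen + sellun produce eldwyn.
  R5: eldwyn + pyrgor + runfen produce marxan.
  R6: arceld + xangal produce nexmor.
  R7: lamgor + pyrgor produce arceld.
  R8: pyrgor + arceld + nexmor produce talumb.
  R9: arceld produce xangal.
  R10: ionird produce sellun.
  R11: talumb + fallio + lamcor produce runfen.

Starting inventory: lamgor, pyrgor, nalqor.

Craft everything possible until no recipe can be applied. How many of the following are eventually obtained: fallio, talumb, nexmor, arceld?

Using R1, pyrgor and lamgor make fallio.
Using R7, lamgor and pyrgor make arceld.
arceld → xangal (R9).
arceld + xangal → nexmor (R6).
pyrgor + arceld + nexmor → talumb (R8).
fallio: reached.
talumb: reached.
nexmor: reached.
arceld: reached.
All 4 are reached.

4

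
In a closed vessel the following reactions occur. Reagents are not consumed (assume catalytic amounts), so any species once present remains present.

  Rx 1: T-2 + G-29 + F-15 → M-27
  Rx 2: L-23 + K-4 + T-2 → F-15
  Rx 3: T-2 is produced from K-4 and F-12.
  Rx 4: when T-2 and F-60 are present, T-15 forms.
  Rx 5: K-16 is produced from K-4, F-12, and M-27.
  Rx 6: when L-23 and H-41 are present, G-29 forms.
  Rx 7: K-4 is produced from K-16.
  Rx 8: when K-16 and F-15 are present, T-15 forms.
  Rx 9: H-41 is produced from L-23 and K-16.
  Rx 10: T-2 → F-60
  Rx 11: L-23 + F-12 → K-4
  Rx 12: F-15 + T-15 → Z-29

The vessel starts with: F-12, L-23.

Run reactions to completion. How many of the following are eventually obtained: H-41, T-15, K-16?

L-23 and F-12 present → K-4 forms (Rx 11).
K-4 and F-12 present → T-2 forms (Rx 3).
T-2 present → F-60 forms (Rx 10).
T-2 and F-60 present → T-15 forms (Rx 4).
H-41 would need L-23 and K-16 (Rx 9), but K-16 never forms.
T-15: reached.
K-16 would need K-4, F-12, and M-27 (Rx 5), but M-27 never forms.
Reached: T-15 — 1 of the 3.

1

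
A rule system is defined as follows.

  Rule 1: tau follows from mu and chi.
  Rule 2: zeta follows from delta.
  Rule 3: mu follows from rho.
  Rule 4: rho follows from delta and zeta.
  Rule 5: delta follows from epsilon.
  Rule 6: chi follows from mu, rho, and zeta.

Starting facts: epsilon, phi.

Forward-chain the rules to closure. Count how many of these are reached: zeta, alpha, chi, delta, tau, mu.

5

From epsilon, Rule 5 gives delta.
From delta, Rule 2 gives zeta.
delta and zeta hold, so rho follows (Rule 4).
rho holds, so mu follows (Rule 3).
mu, rho, and zeta hold, so chi follows (Rule 6).
From mu and chi, Rule 1 gives tau.
zeta: reached.
No rule produces alpha, and it is not given.
chi: reached.
delta: reached.
tau: reached.
mu: reached.
Reached: zeta, chi, delta, tau, and mu — 5 of the 6.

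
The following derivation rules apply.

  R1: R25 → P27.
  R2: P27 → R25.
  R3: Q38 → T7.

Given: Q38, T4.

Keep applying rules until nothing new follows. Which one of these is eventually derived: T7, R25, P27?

From Q38, R3 gives T7.
R25 would need P27 (R2), but P27 is never established. P27 would need R25 (R1), but R25 is never established.

T7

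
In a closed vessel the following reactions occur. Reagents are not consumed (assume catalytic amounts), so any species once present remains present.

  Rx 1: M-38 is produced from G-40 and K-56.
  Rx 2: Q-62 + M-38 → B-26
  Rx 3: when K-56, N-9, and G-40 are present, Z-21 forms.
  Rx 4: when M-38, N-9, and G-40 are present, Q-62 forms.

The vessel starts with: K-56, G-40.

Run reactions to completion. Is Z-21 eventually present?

No

Z-21 would need K-56, N-9, and G-40 (Rx 3), but N-9 never forms.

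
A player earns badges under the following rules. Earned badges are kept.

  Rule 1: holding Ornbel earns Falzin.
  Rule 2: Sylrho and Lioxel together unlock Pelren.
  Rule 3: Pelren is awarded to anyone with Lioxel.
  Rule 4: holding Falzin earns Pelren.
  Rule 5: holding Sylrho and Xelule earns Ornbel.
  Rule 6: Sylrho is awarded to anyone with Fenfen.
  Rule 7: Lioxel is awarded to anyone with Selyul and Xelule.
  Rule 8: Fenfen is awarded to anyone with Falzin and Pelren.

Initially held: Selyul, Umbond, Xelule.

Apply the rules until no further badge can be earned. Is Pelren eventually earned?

With Selyul and Xelule, Lioxel is earned (Rule 7).
With Lioxel, Pelren is earned (Rule 3).

Yes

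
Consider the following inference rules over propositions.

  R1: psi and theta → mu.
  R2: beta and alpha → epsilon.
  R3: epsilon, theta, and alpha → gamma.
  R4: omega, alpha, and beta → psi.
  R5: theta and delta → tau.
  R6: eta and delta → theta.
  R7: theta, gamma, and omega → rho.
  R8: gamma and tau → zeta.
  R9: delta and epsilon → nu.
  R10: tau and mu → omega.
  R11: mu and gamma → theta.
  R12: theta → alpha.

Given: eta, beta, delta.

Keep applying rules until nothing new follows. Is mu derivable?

mu would need psi and theta (R1), but psi is never established.

No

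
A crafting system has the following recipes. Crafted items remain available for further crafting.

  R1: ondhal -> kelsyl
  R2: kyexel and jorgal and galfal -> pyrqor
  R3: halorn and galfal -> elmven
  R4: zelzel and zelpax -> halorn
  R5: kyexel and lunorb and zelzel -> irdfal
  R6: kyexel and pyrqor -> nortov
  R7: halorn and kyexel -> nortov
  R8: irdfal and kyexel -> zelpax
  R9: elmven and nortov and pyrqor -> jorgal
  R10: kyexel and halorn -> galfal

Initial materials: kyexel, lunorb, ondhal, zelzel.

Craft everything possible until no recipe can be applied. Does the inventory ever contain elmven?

kyexel and lunorb and zelzel -> irdfal (R5).
irdfal and kyexel -> zelpax (R8).
Using R4, zelzel and zelpax make halorn.
kyexel and halorn -> galfal (R10).
Using R3, halorn and galfal make elmven.

Yes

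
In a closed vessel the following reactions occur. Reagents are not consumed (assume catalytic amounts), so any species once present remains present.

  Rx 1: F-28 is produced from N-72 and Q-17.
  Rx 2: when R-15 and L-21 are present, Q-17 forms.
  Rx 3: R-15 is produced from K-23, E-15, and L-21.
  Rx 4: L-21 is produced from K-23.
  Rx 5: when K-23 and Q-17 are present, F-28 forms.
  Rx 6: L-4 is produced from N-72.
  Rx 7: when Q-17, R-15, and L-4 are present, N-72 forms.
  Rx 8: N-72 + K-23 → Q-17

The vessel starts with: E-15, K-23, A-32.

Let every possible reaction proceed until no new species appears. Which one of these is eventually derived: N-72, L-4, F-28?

F-28

K-23 present → L-21 forms (Rx 4).
K-23, E-15, and L-21 present → R-15 forms (Rx 3).
R-15 and L-21 present → Q-17 forms (Rx 2).
K-23 and Q-17 present → F-28 forms (Rx 5).
L-4 would need N-72 (Rx 6), but N-72 never forms. N-72 would need Q-17, R-15, and L-4 (Rx 7), but L-4 never forms.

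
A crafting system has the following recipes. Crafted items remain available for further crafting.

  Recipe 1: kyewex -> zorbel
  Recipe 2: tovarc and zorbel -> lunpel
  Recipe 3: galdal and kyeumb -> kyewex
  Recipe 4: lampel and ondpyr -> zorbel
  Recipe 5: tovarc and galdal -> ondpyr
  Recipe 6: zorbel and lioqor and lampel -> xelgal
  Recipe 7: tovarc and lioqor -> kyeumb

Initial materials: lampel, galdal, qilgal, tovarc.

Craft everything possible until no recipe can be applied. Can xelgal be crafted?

xelgal would need zorbel, lioqor, and lampel (Recipe 6), but lioqor is never obtained.

No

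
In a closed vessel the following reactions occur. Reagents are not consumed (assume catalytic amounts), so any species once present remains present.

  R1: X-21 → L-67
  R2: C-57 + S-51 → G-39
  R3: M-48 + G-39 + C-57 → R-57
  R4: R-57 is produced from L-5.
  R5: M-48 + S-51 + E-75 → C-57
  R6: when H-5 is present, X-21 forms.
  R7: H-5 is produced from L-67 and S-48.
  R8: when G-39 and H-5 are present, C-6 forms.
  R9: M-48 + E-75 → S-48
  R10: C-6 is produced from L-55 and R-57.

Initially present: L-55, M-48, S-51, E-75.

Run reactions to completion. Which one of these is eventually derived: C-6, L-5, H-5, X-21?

M-48, S-51, and E-75 present → C-57 forms (R5).
C-57 and S-51 present → G-39 forms (R2).
M-48, G-39, and C-57 present → R-57 forms (R3).
L-55 and R-57 present → C-6 forms (R10).
X-21 would need H-5 (R6), but H-5 never forms. H-5 would need L-67 and S-48 (R7), but L-67 never forms. No rule produces L-5, and it is not given.

C-6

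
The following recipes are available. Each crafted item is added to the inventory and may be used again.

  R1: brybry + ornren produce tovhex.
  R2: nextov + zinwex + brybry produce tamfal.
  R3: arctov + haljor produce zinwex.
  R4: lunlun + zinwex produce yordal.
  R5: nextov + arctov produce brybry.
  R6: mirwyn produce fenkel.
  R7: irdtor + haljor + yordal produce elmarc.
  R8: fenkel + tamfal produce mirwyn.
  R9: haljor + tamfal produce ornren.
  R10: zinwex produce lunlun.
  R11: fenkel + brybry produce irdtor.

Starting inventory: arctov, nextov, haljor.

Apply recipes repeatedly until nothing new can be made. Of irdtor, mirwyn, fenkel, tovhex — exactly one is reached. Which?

nextov + arctov → brybry (R5).
arctov + haljor → zinwex (R3).
nextov + zinwex + brybry → tamfal (R2).
haljor + tamfal → ornren (R9).
brybry + ornren → tovhex (R1).
fenkel would need mirwyn (R6), but mirwyn is never obtained. mirwyn would need fenkel and tamfal (R8), but fenkel is never obtained. irdtor would need fenkel and brybry (R11), but fenkel is never obtained.

tovhex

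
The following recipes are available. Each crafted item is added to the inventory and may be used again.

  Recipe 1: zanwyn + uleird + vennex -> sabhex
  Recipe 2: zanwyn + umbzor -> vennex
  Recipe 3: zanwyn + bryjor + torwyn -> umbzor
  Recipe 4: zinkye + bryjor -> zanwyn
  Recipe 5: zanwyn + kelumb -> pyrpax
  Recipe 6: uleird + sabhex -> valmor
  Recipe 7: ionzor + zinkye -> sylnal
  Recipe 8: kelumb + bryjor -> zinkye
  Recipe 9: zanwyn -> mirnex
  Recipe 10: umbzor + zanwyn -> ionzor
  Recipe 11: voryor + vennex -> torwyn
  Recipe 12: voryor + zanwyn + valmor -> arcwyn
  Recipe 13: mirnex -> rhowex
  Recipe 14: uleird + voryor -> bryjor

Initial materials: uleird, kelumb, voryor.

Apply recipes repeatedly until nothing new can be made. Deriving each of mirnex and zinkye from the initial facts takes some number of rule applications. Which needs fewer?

zinkye: uleird + voryor -> bryjor (Recipe 14). kelumb + bryjor -> zinkye (Recipe 8). [2 rule applications]
mirnex: uleird + voryor -> bryjor (Recipe 14). Using Recipe 8, kelumb and bryjor make zinkye. zinkye + bryjor -> zanwyn (Recipe 4). zanwyn -> mirnex (Recipe 9). [4 rule applications]
zinkye needs fewer.

zinkye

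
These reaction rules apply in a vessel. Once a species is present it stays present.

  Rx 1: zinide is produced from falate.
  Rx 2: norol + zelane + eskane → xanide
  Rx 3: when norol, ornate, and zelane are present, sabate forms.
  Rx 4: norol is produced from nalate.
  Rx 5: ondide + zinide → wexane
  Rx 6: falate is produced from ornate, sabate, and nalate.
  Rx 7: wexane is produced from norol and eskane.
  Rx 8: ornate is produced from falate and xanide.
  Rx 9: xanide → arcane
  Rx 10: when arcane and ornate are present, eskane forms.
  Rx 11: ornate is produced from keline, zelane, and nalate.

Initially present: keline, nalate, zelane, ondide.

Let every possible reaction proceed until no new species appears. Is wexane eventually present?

Yes

keline, zelane, and nalate present → ornate forms (Rx 11).
nalate present → norol forms (Rx 4).
norol, ornate, and zelane present → sabate forms (Rx 3).
ornate, sabate, and nalate present → falate forms (Rx 6).
falate present → zinide forms (Rx 1).
ondide and zinide present → wexane forms (Rx 5).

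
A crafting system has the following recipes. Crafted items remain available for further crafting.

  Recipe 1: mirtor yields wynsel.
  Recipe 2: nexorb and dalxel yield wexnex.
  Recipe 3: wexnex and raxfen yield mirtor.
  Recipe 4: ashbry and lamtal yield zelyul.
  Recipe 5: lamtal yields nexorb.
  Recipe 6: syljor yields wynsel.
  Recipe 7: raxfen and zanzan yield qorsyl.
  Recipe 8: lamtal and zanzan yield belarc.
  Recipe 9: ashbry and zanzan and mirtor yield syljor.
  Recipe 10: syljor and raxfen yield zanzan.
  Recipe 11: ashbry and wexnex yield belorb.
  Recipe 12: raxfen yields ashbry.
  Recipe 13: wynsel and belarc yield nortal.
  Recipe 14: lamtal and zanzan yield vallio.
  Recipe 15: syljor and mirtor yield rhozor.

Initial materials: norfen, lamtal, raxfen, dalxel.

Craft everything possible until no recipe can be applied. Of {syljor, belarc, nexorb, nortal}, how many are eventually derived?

lamtal → nexorb (Recipe 5).
syljor would need ashbry, zanzan, and mirtor (Recipe 9), but zanzan is never obtained.
belarc would need lamtal and zanzan (Recipe 8), but zanzan is never obtained.
nexorb: reached.
nortal would need wynsel and belarc (Recipe 13), but belarc is never obtained.
Reached: nexorb — 1 of the 4.

1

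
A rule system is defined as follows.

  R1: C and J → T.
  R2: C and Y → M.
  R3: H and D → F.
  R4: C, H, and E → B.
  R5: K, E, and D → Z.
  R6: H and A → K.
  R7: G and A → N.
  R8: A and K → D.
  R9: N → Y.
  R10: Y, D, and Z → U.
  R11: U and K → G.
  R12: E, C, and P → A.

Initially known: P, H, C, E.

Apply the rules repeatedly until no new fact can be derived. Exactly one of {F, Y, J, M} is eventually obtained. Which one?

E, C, and P hold, so A follows (R12).
H and A hold, so K follows (R6).
A and K hold, so D follows (R8).
H and D hold, so F follows (R3).
Y would need N (R9), but N is never established. M would need C and Y (R2), but Y is never established. No rule produces J, and it is not given.

F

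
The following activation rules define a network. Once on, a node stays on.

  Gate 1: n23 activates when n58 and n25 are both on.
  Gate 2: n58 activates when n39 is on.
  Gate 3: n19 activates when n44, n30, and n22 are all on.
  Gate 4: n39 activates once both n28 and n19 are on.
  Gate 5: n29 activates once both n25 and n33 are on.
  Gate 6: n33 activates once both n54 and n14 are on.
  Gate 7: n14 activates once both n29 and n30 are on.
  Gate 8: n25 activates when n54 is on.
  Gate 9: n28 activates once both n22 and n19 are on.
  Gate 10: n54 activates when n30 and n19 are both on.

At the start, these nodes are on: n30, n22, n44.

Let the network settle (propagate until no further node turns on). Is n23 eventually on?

Yes

n44, n30, and n22 are on, so n19 activates (Gate 3).
n22 and n19 are on, so n28 activates (Gate 9).
Gate 10: n30 and n19 on → n54 on.
n54 is on, so n25 activates (Gate 8).
Gate 4: n28 and n19 on → n39 on.
n39 is on, so n58 activates (Gate 2).
n58 and n25 are on, so n23 activates (Gate 1).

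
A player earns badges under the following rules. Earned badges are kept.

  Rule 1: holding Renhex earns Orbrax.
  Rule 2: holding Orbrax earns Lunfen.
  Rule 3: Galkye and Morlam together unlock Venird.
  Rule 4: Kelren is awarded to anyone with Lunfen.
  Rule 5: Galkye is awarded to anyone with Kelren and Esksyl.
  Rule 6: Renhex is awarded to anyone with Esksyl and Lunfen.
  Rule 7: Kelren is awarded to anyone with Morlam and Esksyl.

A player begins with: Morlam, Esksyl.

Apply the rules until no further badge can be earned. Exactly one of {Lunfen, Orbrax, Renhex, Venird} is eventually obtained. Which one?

Venird

With Morlam and Esksyl, Kelren is earned (Rule 7).
With Kelren and Esksyl, Galkye is earned (Rule 5).
With Galkye and Morlam, Venird is earned (Rule 3).
Renhex would need Esksyl and Lunfen (Rule 6), but Lunfen is never earned. Orbrax would need Renhex (Rule 1), but Renhex is never earned. Lunfen would need Orbrax (Rule 2), but Orbrax is never earned.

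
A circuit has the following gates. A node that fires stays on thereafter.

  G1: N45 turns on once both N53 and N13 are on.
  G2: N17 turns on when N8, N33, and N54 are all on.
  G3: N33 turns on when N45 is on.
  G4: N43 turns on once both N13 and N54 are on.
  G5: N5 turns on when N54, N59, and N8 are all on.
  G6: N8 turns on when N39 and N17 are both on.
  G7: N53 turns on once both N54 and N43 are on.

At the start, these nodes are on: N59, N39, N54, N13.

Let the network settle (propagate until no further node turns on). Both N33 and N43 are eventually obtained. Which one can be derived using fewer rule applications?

N43

N43: N13 and N54 are on, so N43 turns on (G4). [1 rule application]
N33: G4: N13 and N54 on → N43 on. G7: N54 and N43 on → N53 on. G1: N53 and N13 on → N45 on. N45 is on, so N33 turns on (G3). [4 rule applications]
N43 needs fewer.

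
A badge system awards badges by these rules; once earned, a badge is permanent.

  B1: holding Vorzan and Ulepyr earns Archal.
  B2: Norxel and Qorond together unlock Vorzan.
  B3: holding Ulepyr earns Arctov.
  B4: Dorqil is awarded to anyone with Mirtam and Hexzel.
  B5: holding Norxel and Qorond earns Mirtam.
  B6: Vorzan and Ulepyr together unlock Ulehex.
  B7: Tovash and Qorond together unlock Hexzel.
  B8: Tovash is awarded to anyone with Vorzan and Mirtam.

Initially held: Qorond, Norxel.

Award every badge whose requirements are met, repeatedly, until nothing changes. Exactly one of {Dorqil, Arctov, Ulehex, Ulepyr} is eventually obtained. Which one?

Dorqil

With Norxel and Qorond, Vorzan is earned (B2).
With Norxel and Qorond, Mirtam is earned (B5).
With Vorzan and Mirtam, Tovash is earned (B8).
With Tovash and Qorond, Hexzel is earned (B7).
With Mirtam and Hexzel, Dorqil is earned (B4).
No rule produces Ulepyr, and it is not given. Ulehex would need Vorzan and Ulepyr (B6), but Ulepyr is never earned. Arctov would need Ulepyr (B3), but Ulepyr is never earned.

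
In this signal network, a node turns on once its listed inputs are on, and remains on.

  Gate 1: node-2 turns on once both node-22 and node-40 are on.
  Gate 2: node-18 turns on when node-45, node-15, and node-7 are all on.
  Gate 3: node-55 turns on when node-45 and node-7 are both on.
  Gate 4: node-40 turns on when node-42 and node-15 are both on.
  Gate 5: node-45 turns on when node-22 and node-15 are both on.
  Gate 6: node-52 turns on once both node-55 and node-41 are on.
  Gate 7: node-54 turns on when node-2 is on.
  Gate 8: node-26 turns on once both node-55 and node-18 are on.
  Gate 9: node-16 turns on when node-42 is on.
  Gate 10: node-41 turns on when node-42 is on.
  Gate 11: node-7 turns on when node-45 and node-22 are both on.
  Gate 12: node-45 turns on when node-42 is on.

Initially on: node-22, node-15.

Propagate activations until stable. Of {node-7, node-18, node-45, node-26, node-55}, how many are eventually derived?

Gate 5: node-22 and node-15 on → node-45 on.
Gate 11: node-45 and node-22 on → node-7 on.
Gate 2: node-45, node-15, and node-7 on → node-18 on.
Gate 3: node-45 and node-7 on → node-55 on.
node-55 and node-18 are on, so node-26 turns on (Gate 8).
node-7: reached.
node-18: reached.
node-45: reached.
node-26: reached.
node-55: reached.
All 5 are reached.

5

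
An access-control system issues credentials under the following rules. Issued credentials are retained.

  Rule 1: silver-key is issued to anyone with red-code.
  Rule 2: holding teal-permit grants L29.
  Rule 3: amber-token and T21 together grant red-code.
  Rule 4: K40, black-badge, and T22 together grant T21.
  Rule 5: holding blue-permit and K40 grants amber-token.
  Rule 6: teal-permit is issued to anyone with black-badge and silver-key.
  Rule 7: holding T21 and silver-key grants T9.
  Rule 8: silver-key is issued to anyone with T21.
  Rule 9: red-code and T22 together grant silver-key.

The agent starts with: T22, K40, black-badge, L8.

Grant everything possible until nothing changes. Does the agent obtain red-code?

No

red-code would need amber-token and T21 (Rule 3), but amber-token is never granted.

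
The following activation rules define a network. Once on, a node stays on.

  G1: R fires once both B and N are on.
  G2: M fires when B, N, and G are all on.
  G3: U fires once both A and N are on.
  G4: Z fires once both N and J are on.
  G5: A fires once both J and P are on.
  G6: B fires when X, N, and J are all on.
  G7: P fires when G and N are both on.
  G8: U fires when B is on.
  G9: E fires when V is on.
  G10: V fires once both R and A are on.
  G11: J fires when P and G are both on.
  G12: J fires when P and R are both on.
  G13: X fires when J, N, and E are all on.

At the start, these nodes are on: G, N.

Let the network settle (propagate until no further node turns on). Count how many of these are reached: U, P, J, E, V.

G and N are on, so P fires (G7).
G11: P and G on → J on.
J and P are on, so A fires (G5).
G3: A and N on → U on.
U: reached.
P: reached.
J: reached.
E would need V (G9), but V never turns on.
V would need R and A (G10), but R never turns on.
Reached: U, P, and J — 3 of the 5.

3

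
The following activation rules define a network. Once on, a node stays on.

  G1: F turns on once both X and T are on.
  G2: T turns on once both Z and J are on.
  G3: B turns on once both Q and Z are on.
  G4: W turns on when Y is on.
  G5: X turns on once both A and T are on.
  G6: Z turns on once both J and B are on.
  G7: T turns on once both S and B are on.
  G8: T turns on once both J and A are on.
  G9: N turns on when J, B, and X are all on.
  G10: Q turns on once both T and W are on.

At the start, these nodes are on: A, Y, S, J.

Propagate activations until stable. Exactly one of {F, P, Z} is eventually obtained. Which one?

J and A are on, so T turns on (G8).
A and T are on, so X turns on (G5).
X and T are on, so F turns on (G1).
Z would need J and B (G6), but B never turns on. No rule produces P, and it is not given.

F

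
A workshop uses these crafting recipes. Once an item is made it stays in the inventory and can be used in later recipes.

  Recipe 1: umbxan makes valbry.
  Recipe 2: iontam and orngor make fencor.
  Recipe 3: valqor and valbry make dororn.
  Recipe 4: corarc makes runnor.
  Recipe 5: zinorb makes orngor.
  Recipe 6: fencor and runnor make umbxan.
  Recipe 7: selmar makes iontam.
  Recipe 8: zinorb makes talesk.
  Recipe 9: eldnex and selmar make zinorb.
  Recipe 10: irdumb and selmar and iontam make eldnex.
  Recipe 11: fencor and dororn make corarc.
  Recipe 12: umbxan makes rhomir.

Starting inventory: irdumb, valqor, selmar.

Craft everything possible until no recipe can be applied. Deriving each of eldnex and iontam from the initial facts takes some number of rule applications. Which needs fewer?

iontam: selmar → iontam (Recipe 7). [1 rule application]
eldnex: Using Recipe 7, selmar makes iontam. irdumb and selmar and iontam → eldnex (Recipe 10). [2 rule applications]
iontam needs fewer.

iontam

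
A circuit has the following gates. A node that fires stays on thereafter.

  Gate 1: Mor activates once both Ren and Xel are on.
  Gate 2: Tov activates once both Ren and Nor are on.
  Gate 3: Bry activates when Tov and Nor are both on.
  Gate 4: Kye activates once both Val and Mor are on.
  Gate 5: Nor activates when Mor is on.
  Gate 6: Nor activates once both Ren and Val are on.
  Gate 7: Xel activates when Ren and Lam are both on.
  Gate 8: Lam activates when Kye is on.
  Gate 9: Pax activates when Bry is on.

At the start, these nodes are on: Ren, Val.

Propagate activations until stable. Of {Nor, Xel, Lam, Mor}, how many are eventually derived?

Gate 6: Ren and Val on → Nor on.
Nor: reached.
Xel would need Ren and Lam (Gate 7), but Lam never turns on.
Lam would need Kye (Gate 8), but Kye never turns on.
Mor would need Ren and Xel (Gate 1), but Xel never turns on.
Reached: Nor — 1 of the 4.

1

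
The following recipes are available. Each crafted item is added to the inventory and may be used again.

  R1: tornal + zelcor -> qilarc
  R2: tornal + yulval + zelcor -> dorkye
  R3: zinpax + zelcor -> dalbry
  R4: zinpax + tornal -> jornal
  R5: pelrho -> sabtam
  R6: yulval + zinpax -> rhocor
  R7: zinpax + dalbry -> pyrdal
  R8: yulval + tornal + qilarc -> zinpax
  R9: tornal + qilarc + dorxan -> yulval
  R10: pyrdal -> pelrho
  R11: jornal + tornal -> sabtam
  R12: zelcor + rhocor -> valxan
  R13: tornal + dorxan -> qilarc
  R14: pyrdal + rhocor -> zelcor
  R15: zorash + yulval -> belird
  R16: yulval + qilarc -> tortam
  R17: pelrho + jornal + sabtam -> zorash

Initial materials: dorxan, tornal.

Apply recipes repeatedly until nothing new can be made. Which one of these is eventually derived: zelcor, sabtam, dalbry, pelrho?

sabtam

Using R13, tornal and dorxan make qilarc.
tornal + qilarc + dorxan -> yulval (R9).
Using R8, yulval, tornal, and qilarc make zinpax.
zinpax + tornal -> jornal (R4).
jornal + tornal -> sabtam (R11).
pelrho would need pyrdal (R10), but pyrdal is never obtained. zelcor would need pyrdal and rhocor (R14), but pyrdal is never obtained. dalbry would need zinpax and zelcor (R3), but zelcor is never obtained.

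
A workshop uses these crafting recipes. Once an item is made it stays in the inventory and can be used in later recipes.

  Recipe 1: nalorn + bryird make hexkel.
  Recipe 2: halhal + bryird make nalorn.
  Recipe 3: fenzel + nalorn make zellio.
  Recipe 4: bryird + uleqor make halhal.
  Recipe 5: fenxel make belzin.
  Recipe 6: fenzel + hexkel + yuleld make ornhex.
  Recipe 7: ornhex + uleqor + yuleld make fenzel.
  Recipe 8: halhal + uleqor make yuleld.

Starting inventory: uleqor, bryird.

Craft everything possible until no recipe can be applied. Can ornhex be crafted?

ornhex would need fenzel, hexkel, and yuleld (Recipe 6), but fenzel is never obtained.

No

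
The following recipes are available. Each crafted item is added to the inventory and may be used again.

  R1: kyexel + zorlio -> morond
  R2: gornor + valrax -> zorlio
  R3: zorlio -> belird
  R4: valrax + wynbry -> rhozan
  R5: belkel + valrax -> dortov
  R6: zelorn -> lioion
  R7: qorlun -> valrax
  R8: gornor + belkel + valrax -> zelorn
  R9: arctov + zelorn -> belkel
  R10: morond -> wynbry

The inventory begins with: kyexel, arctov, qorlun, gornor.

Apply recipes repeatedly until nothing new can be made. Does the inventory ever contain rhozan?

Using R7, qorlun makes valrax.
Using R2, gornor and valrax make zorlio.
Using R1, kyexel and zorlio make morond.
morond -> wynbry (R10).
valrax + wynbry -> rhozan (R4).

Yes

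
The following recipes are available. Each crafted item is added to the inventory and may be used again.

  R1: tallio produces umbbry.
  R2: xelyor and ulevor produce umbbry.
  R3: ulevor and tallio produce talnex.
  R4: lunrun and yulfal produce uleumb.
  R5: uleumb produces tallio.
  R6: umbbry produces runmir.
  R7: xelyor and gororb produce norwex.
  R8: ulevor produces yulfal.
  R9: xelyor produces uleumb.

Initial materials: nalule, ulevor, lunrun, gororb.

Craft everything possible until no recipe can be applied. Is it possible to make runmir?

ulevor → yulfal (R8).
lunrun and yulfal → uleumb (R4).
uleumb → tallio (R5).
Using R1, tallio makes umbbry.
Using R6, umbbry makes runmir.

Yes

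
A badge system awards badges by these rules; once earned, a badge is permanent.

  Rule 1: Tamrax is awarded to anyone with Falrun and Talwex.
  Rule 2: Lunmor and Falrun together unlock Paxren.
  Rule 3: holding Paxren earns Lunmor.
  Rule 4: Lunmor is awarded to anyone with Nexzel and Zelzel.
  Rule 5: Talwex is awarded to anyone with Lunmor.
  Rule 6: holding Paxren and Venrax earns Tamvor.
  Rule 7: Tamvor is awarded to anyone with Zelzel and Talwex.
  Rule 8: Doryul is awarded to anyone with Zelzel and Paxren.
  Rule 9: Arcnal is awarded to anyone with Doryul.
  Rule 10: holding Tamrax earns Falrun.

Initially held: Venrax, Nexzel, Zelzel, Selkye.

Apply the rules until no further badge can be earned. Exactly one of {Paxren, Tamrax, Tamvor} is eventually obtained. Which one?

With Nexzel and Zelzel, Lunmor is earned (Rule 4).
With Lunmor, Talwex is earned (Rule 5).
With Zelzel and Talwex, Tamvor is earned (Rule 7).
Paxren would need Lunmor and Falrun (Rule 2), but Falrun is never earned. Tamrax would need Falrun and Talwex (Rule 1), but Falrun is never earned.

Tamvor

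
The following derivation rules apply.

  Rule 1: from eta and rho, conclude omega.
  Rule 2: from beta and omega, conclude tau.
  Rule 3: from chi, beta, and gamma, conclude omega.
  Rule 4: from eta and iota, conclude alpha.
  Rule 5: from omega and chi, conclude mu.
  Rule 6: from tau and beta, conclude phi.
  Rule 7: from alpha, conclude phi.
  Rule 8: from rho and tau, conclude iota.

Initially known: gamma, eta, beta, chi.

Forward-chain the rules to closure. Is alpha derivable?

alpha would need eta and iota (Rule 4), but iota is never established.

No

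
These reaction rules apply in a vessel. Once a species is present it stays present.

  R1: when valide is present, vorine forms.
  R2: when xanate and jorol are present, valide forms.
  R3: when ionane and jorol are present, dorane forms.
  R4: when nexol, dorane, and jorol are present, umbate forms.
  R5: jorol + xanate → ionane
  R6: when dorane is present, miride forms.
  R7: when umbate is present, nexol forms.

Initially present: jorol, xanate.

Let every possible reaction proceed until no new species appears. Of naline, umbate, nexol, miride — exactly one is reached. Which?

miride

jorol and xanate present → ionane forms (R5).
ionane and jorol present → dorane forms (R3).
dorane present → miride forms (R6).
umbate would need nexol, dorane, and jorol (R4), but nexol never forms. No rule produces naline, and it is not given. nexol would need umbate (R7), but umbate never forms.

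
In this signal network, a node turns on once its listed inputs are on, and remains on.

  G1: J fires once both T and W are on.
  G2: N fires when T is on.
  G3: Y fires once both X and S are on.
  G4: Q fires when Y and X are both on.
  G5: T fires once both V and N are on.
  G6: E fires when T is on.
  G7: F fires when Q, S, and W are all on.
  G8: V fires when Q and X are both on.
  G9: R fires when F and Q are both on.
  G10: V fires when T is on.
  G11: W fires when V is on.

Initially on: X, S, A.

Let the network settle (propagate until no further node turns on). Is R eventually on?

Yes

X and S are on, so Y fires (G3).
Y and X are on, so Q fires (G4).
G8: Q and X on → V on.
V is on, so W fires (G11).
G7: Q, S, and W on → F on.
G9: F and Q on → R on.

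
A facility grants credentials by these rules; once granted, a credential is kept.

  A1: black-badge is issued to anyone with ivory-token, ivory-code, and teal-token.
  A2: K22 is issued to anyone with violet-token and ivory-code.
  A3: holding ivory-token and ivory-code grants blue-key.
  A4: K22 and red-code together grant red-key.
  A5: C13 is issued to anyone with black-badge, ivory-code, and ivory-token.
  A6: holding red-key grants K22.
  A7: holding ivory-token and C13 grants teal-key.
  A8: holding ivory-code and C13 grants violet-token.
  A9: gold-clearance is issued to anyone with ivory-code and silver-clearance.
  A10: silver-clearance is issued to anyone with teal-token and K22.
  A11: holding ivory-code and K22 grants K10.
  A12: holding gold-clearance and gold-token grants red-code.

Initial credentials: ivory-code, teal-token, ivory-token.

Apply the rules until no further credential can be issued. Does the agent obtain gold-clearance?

Holding ivory-token, ivory-code, and teal-token grants black-badge (A1).
Holding black-badge, ivory-code, and ivory-token grants C13 (A5).
Holding ivory-code and C13 grants violet-token (A8).
Holding violet-token and ivory-code grants K22 (A2).
Holding teal-token and K22 grants silver-clearance (A10).
Holding ivory-code and silver-clearance grants gold-clearance (A9).

Yes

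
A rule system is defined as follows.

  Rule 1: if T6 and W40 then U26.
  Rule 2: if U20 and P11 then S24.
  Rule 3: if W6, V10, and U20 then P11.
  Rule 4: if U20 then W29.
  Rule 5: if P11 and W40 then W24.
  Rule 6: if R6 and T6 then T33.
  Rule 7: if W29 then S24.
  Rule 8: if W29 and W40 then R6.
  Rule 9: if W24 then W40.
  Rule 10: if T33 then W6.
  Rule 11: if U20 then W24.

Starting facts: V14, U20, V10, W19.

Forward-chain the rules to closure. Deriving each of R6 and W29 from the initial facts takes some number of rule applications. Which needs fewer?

W29

W29: U20 holds, so W29 follows (Rule 4). [1 rule application]
R6: From U20, Rule 11 gives W24. From U20, Rule 4 gives W29. From W24, Rule 9 gives W40. From W29 and W40, Rule 8 gives R6. [4 rule applications]
W29 needs fewer.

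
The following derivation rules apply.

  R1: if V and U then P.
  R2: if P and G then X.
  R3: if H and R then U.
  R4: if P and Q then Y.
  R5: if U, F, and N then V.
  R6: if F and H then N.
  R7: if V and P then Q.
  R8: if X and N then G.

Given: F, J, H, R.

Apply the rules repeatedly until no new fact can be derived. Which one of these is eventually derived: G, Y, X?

From F and H, R6 gives N.
H and R hold, so U follows (R3).
From U, F, and N, R5 gives V.
From V and U, R1 gives P.
From V and P, R7 gives Q.
From P and Q, R4 gives Y.
G would need X and N (R8), but X is never established. X would need P and G (R2), but G is never established.

Y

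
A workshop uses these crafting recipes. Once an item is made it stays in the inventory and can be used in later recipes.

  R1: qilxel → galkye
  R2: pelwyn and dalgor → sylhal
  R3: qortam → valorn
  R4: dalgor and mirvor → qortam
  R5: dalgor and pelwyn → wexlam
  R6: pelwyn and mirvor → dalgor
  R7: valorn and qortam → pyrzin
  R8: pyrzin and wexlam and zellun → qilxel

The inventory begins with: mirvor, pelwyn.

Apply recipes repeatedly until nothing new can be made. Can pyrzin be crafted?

Yes

Using R6, pelwyn and mirvor make dalgor.
Using R4, dalgor and mirvor make qortam.
Using R3, qortam makes valorn.
valorn and qortam → pyrzin (R7).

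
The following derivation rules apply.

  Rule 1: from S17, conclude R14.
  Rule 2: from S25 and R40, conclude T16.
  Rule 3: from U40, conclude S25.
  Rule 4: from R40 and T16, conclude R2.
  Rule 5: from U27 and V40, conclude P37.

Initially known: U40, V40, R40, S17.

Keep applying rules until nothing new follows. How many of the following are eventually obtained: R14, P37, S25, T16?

3

S17 holds, so R14 follows (Rule 1).
From U40, Rule 3 gives S25.
S25 and R40 hold, so T16 follows (Rule 2).
R14: reached.
P37 would need U27 and V40 (Rule 5), but U27 is never established.
S25: reached.
T16: reached.
Reached: R14, S25, and T16 — 3 of the 4.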